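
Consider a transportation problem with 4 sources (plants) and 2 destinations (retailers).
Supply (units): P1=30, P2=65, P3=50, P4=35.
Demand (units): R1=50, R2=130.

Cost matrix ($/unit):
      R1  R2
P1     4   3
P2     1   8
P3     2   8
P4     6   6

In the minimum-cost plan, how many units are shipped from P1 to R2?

30

Solving gives:
  P1->R2: 30 × $3 = $90
  P2->R1: 50 × $1 = $50
  P2->R2: 15 × $8 = $120
  P3->R2: 50 × $8 = $400
  P4->R2: 35 × $6 = $210
Total cost = $870.
So P1→R2 carries 30 units.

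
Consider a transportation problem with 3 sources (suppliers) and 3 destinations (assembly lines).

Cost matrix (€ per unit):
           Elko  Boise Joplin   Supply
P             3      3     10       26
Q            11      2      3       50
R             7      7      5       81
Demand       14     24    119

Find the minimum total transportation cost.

Optimal allocation:
  P to Elko: 14 × €3 = €42
  P to Boise: 12 × €3 = €36
  Q to Boise: 12 × €2 = €24
  Q to Joplin: 38 × €3 = €114
  R to Joplin: 81 × €5 = €405
Total = 42 + 36 + 24 + 114 + 405 = €621.

621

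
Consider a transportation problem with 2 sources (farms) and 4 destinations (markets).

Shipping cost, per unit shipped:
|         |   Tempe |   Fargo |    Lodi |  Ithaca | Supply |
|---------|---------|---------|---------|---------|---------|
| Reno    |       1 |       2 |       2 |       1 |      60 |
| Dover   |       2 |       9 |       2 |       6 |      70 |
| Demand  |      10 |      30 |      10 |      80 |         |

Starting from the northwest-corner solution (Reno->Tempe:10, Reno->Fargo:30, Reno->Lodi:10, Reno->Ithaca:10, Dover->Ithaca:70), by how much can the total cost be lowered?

Current plan cost = 10·1 + 30·2 + 10·2 + 10·1 + 70·6 = 520.
Optimal plan:
  Reno–Fargo: 30 × 2 = 60
  Reno–Ithaca: 30 × 1 = 30
  Dover–Tempe: 10 × 2 = 20
  Dover–Lodi: 10 × 2 = 20
  Dover–Ithaca: 50 × 6 = 300
Optimal cost = 430.
Saving = 520 − 430 = 90.

90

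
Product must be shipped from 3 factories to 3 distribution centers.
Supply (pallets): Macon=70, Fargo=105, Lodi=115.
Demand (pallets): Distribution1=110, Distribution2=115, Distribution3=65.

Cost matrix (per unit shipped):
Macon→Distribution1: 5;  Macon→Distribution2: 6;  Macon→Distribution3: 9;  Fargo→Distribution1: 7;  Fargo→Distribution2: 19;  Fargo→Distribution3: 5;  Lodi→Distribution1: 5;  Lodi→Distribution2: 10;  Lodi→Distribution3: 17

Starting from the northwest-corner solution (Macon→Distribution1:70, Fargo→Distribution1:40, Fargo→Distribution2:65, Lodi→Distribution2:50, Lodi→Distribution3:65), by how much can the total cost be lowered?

Current plan cost = 70·5 + 40·7 + 65·19 + 50·10 + 65·17 = 3470.
Optimal plan:
  Macon to Distribution2: 70 pallets
  Fargo to Distribution1: 40 pallets
  Fargo to Distribution3: 65 pallets
  Lodi to Distribution1: 70 pallets
  Lodi to Distribution2: 45 pallets
Optimal cost = 1825.
Saving = 3470 − 1825 = 1645.

1645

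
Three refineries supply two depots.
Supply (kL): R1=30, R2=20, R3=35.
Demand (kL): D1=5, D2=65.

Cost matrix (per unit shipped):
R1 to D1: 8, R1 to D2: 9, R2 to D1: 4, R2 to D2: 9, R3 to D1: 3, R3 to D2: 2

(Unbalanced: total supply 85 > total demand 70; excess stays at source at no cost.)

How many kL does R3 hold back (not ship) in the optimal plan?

0

An optimal plan:
  R1→D2: 30 × 9 = 270
  R2→D1: 5 × 4 = 20
  R3→D2: 35 × 2 = 70
Total cost = 360.
R3 ships 35 of its 35, leaving 0.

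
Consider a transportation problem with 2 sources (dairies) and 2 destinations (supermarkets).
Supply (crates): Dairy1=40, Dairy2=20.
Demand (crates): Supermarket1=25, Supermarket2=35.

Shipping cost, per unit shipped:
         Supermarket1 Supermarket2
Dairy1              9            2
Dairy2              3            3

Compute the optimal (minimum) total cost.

175

Optimal allocation:
  Dairy1 to Supermarket1: 5 × 9 = 45
  Dairy1 to Supermarket2: 35 × 2 = 70
  Dairy2 to Supermarket1: 20 × 3 = 60
Total = 45 + 70 + 60 = 175.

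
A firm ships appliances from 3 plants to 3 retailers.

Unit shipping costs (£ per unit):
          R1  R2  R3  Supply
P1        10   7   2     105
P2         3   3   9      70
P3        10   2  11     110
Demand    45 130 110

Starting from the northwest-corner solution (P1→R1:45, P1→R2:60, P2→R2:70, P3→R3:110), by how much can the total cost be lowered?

Current plan cost = 45·10 + 60·7 + 70·3 + 110·11 = £2290.
Optimal plan:
  P1 to R3: 105 × £2 = £210
  P2 to R1: 45 × £3 = £135
  P2 to R2: 20 × £3 = £60
  P2 to R3: 5 × £9 = £45
  P3 to R2: 110 × £2 = £220
Optimal cost = £670.
Saving = 2290 − 670 = £1620.

1620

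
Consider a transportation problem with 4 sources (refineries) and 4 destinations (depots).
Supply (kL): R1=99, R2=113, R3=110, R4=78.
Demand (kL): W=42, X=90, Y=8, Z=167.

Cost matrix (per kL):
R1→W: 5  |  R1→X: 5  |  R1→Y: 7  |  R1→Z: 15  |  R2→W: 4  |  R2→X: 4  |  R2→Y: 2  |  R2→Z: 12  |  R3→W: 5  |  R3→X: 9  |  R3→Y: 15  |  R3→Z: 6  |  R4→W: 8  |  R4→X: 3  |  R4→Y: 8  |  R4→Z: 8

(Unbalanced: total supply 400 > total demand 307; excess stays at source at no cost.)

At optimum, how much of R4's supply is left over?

0

Minimum-cost shipments:
  R1 to W: 6 × 5 = 30
  R2 to W: 36 × 4 = 144
  R2 to X: 69 × 4 = 276
  R2 to Y: 8 × 2 = 16
  R3 to Z: 110 × 6 = 660
  R4 to X: 21 × 3 = 63
  R4 to Z: 57 × 8 = 456
Total cost = 1645.
R4 ships 78 of its 78, leaving 0.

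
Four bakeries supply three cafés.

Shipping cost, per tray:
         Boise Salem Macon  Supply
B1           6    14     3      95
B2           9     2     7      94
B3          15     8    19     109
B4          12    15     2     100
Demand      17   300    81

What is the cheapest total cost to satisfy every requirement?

An optimal shipping plan:
  B1–Boise: 17 × 6 = 102
  B1–Salem: 78 × 14 = 1092
  B2–Salem: 94 × 2 = 188
  B3–Salem: 109 × 8 = 872
  B4–Salem: 19 × 15 = 285
  B4–Macon: 81 × 2 = 162
Total = 102 + 1092 + 188 + 872 + 285 + 162 = 2701.

2701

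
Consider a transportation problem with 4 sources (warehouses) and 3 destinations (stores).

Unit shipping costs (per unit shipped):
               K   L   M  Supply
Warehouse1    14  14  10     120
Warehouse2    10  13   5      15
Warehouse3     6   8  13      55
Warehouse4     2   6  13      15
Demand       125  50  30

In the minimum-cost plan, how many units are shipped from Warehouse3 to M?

Solving gives:
  Warehouse1->K: 55 units
  Warehouse1->L: 50 units
  Warehouse1->M: 15 units
  Warehouse2->M: 15 units
  Warehouse3->K: 55 units
  Warehouse4->K: 15 units
Total cost = 2055.
The route Warehouse3→M is not used.

0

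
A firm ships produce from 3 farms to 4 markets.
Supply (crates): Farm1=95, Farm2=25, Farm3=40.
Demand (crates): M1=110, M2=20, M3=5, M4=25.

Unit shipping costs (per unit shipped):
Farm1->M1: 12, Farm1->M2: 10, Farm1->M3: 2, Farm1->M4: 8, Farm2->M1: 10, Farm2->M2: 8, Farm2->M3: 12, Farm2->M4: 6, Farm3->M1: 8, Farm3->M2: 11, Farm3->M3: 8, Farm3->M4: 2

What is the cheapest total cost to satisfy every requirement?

1470

Optimal allocation:
  Farm1→M1: 70 crates
  Farm1→M2: 20 crates
  Farm1→M3: 5 crates
  Farm2→M1: 25 crates
  Farm3→M1: 15 crates
  Farm3→M4: 25 crates
Total cost = 1470.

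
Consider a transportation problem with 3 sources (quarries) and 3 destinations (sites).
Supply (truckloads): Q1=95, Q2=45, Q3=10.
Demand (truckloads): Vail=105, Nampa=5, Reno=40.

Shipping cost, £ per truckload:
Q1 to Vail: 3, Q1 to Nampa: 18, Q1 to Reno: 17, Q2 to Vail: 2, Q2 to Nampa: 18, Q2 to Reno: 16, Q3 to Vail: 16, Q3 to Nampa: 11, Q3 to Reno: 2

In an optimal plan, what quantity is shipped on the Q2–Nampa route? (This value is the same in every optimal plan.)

0

The minimum-cost plan:
  Q1 to Vail: 60 truckloads
  Q1 to Nampa: 5 truckloads
  Q1 to Reno: 30 truckloads
  Q2 to Vail: 45 truckloads
  Q3 to Reno: 10 truckloads
Total cost = £890.
The route Q2→Nampa is not used.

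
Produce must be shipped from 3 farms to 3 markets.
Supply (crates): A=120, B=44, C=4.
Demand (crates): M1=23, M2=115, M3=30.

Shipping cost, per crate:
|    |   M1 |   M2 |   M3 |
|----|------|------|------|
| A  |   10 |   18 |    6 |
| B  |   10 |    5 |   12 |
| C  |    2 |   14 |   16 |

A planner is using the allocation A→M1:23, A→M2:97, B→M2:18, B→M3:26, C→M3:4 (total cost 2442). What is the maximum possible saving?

Current plan cost = 23·10 + 97·18 + 18·5 + 26·12 + 4·16 = 2442.
Optimal plan:
  A->M1: 19 crates
  A->M2: 71 crates
  A->M3: 30 crates
  B->M2: 44 crates
  C->M1: 4 crates
Optimal cost = 1876.
Saving = 2442 − 1876 = 566.

566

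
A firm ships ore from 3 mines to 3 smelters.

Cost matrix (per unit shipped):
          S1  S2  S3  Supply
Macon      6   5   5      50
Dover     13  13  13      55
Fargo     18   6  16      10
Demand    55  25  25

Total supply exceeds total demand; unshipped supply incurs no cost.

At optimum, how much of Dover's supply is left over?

Minimum-cost shipments:
  Macon–S1: 10 × 6 = 60
  Macon–S2: 15 × 5 = 75
  Macon–S3: 25 × 5 = 125
  Dover–S1: 45 × 13 = 585
  Fargo–S2: 10 × 6 = 60
Total cost = 905.
Dover ships 45 of its 55, leaving 10.

10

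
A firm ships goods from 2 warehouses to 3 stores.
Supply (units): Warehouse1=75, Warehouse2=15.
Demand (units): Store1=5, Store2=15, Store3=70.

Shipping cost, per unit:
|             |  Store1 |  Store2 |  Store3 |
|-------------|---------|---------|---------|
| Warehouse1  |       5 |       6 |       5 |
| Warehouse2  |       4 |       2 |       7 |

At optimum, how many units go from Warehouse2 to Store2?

15

Solving gives:
  Warehouse1→Store1: 5 × 5 = 25
  Warehouse1→Store3: 70 × 5 = 350
  Warehouse2→Store2: 15 × 2 = 30
Total cost = 405.
So Warehouse2→Store2 carries 15 units.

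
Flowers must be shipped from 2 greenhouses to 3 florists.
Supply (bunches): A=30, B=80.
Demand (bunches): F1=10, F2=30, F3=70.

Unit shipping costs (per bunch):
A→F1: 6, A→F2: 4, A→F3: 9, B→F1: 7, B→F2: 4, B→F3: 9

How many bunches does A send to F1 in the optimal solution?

10

Solving gives:
  A→F1: 10 × 6 = 60
  A→F3: 20 × 9 = 180
  B→F2: 30 × 4 = 120
  B→F3: 50 × 9 = 450
Total cost = 810.
So A→F1 carries 10 bunches.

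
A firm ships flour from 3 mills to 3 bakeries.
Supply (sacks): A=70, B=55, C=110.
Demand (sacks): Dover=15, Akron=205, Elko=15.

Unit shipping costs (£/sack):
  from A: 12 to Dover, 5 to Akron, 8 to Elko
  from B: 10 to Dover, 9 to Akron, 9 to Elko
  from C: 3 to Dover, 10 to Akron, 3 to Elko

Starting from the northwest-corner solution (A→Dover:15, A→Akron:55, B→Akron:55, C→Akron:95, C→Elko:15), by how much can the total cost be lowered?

Current plan cost = 15·12 + 55·5 + 55·9 + 95·10 + 15·3 = £1945.
Optimal plan:
  A→Akron: 70 × £5 = £350
  B→Akron: 55 × £9 = £495
  C→Dover: 15 × £3 = £45
  C→Akron: 80 × £10 = £800
  C→Elko: 15 × £3 = £45
Optimal cost = £1735.
Saving = 1945 − 1735 = £210.

210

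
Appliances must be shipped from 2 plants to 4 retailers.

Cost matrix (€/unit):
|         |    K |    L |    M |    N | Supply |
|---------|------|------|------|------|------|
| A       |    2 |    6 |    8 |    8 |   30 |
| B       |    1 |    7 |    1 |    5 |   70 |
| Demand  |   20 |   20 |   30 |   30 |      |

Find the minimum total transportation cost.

330

Optimal allocation:
  A–K: 10 × €2 = €20
  A–L: 20 × €6 = €120
  B–K: 10 × €1 = €10
  B–M: 30 × €1 = €30
  B–N: 30 × €5 = €150
Total = 20 + 120 + 10 + 30 + 150 = €330.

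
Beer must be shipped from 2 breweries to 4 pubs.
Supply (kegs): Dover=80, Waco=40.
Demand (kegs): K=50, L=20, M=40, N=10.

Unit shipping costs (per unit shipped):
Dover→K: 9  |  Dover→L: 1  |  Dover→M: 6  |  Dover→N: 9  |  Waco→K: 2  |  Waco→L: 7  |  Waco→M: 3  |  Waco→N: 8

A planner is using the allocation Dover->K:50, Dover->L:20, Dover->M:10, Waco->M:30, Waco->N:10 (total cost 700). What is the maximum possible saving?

Current plan cost = 50·9 + 20·1 + 10·6 + 30·3 + 10·8 = 700.
Optimal plan:
  Dover→K: 10 × 9 = 90
  Dover→L: 20 × 1 = 20
  Dover→M: 40 × 6 = 240
  Dover→N: 10 × 9 = 90
  Waco→K: 40 × 2 = 80
Optimal cost = 520.
Saving = 700 − 520 = 180.

180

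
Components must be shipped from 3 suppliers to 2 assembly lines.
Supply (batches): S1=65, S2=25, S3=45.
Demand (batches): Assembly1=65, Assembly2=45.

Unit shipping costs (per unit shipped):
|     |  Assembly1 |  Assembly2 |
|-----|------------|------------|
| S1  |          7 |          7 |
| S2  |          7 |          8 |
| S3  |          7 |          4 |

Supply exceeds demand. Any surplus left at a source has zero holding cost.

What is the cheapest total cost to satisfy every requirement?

635

An optimal shipping plan:
  S1 to Assembly1: 40 × 7 = 280
  S2 to Assembly1: 25 × 7 = 175
  S3 to Assembly2: 45 × 4 = 180
Total = 280 + 175 + 180 = 635.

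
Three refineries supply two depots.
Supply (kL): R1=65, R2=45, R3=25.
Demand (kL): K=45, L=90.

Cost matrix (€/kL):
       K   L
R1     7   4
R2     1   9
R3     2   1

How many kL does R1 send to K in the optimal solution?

Solving gives:
  R1 to L: 65 kL
  R2 to K: 45 kL
  R3 to L: 25 kL
Total cost = €330.
The route R1→K is not used.

0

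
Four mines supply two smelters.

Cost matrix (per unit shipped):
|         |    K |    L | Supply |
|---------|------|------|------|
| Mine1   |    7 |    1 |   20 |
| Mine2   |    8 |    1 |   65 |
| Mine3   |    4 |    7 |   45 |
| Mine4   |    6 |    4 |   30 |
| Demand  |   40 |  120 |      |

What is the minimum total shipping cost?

400

Optimal allocation:
  Mine1->L: 20 × 1 = 20
  Mine2->L: 65 × 1 = 65
  Mine3->K: 40 × 4 = 160
  Mine3->L: 5 × 7 = 35
  Mine4->L: 30 × 4 = 120
Total = 20 + 65 + 160 + 35 + 120 = 400.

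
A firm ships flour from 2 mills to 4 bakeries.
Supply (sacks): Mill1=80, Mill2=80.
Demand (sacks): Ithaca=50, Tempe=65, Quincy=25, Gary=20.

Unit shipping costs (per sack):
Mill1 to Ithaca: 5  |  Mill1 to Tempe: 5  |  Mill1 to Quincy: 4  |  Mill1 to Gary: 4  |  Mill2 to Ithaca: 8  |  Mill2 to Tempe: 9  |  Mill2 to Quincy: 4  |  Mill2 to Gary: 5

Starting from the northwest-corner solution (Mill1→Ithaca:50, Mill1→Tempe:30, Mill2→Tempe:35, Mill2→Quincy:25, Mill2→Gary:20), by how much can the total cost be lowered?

Current plan cost = 50·5 + 30·5 + 35·9 + 25·4 + 20·5 = 915.
Optimal plan:
  Mill1 to Ithaca: 15 × 5 = 75
  Mill1 to Tempe: 65 × 5 = 325
  Mill2 to Ithaca: 35 × 8 = 280
  Mill2 to Quincy: 25 × 4 = 100
  Mill2 to Gary: 20 × 5 = 100
Optimal cost = 880.
Saving = 915 − 880 = 35.

35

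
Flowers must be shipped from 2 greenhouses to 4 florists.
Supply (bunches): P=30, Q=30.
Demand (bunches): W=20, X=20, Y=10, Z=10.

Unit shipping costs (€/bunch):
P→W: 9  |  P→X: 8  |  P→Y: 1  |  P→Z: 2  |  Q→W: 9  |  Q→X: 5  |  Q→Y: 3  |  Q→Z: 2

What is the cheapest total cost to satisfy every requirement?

310

Optimal allocation:
  P→W: 20 × €9 = €180
  P→Y: 10 × €1 = €10
  Q→X: 20 × €5 = €100
  Q→Z: 10 × €2 = €20
Total = 180 + 10 + 100 + 20 = €310.
(Supply check: P ships 30; Q ships 30.)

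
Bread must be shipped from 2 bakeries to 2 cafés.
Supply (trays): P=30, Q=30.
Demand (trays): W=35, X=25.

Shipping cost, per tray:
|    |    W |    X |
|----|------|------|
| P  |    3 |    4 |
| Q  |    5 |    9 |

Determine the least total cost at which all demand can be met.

Optimal allocation:
  P->W: 5 trays
  P->X: 25 trays
  Q->W: 30 trays
Total cost = 265.

265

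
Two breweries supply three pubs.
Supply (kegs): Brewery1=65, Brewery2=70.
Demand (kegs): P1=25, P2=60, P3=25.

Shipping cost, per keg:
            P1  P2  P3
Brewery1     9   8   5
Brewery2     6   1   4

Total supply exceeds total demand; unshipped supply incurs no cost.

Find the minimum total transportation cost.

380

Optimal allocation:
  Brewery1 to P1: 15 × 9 = 135
  Brewery1 to P3: 25 × 5 = 125
  Brewery2 to P1: 10 × 6 = 60
  Brewery2 to P2: 60 × 1 = 60
Total = 135 + 125 + 60 + 60 = 380.
(Supply check: Brewery1 ships 40; Brewery2 ships 70.)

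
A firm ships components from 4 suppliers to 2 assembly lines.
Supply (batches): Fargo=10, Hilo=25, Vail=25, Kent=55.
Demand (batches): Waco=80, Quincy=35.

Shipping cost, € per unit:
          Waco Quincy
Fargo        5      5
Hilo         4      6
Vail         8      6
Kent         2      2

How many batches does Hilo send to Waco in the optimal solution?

25

The minimum-cost plan:
  Fargo->Waco: 10 × €5 = €50
  Hilo->Waco: 25 × €4 = €100
  Vail->Quincy: 25 × €6 = €150
  Kent->Waco: 45 × €2 = €90
  Kent->Quincy: 10 × €2 = €20
Total cost = €410.
So Hilo→Waco carries 25 batches.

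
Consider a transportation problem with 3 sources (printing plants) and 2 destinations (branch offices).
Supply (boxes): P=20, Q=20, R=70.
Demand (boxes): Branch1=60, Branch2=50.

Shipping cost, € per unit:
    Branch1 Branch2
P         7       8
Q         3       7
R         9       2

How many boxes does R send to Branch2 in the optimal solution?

Optimal shipments:
  P->Branch1: 20 × €7 = €140
  Q->Branch1: 20 × €3 = €60
  R->Branch1: 20 × €9 = €180
  R->Branch2: 50 × €2 = €100
Total cost = €480.
So R→Branch2 carries 50 boxes.

50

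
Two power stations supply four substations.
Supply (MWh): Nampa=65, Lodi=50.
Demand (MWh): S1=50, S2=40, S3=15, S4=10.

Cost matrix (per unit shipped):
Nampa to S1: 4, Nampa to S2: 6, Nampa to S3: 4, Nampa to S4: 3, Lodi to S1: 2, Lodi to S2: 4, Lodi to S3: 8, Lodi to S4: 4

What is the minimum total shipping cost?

430

An optimal shipping plan:
  Nampa to S1: 40 × 4 = 160
  Nampa to S3: 15 × 4 = 60
  Nampa to S4: 10 × 3 = 30
  Lodi to S1: 10 × 2 = 20
  Lodi to S2: 40 × 4 = 160
Total = 160 + 60 + 30 + 20 + 160 = 430.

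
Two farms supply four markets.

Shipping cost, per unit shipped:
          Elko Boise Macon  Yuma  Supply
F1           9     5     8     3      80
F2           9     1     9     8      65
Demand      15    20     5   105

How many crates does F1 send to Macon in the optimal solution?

Solving gives:
  F1 to Yuma: 80 × 3 = 240
  F2 to Elko: 15 × 9 = 135
  F2 to Boise: 20 × 1 = 20
  F2 to Macon: 5 × 9 = 45
  F2 to Yuma: 25 × 8 = 200
Total cost = 640.
The route F1→Macon is not used.

0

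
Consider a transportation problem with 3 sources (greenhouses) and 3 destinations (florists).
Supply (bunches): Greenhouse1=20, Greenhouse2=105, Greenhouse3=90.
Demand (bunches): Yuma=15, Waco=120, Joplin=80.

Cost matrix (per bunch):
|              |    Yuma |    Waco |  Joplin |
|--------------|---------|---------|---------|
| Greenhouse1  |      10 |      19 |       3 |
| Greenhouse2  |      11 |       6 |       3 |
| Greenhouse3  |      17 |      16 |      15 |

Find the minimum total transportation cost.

A cheapest plan:
  Greenhouse1–Joplin: 20 × 3 = 60
  Greenhouse2–Waco: 45 × 6 = 270
  Greenhouse2–Joplin: 60 × 3 = 180
  Greenhouse3–Yuma: 15 × 17 = 255
  Greenhouse3–Waco: 75 × 16 = 1200
Total = 60 + 270 + 180 + 255 + 1200 = 1965.
(Supply check: Greenhouse1 ships 20; Greenhouse2 ships 105; Greenhouse3 ships 90.)

1965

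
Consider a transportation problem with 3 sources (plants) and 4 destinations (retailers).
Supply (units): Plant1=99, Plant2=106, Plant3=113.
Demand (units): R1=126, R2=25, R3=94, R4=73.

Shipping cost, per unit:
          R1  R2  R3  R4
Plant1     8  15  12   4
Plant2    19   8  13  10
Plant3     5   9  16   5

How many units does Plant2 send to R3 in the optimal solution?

81

Optimal shipments:
  Plant1–R1: 13 × 8 = 104
  Plant1–R3: 13 × 12 = 156
  Plant1–R4: 73 × 4 = 292
  Plant2–R2: 25 × 8 = 200
  Plant2–R3: 81 × 13 = 1053
  Plant3–R1: 113 × 5 = 565
Total cost = 2370.
So Plant2→R3 carries 81 units.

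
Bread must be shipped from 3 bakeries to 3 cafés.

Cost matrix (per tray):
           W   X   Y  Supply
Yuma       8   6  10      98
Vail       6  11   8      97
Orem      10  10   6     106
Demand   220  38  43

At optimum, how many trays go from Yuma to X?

38

The minimum-cost plan:
  Yuma–W: 60 × 8 = 480
  Yuma–X: 38 × 6 = 228
  Vail–W: 97 × 6 = 582
  Orem–W: 63 × 10 = 630
  Orem–Y: 43 × 6 = 258
Total cost = 2178.
So Yuma→X carries 38 trays.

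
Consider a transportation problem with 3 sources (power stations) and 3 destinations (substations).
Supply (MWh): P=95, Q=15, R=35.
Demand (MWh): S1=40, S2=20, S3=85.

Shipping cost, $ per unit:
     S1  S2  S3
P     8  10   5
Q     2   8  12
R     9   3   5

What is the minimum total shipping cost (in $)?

A cheapest plan:
  P->S1: 25 × $8 = $200
  P->S3: 70 × $5 = $350
  Q->S1: 15 × $2 = $30
  R->S2: 20 × $3 = $60
  R->S3: 15 × $5 = $75
Total = 200 + 350 + 30 + 60 + 75 = $715.
(Supply check: P ships 95; Q ships 15; R ships 35.)

715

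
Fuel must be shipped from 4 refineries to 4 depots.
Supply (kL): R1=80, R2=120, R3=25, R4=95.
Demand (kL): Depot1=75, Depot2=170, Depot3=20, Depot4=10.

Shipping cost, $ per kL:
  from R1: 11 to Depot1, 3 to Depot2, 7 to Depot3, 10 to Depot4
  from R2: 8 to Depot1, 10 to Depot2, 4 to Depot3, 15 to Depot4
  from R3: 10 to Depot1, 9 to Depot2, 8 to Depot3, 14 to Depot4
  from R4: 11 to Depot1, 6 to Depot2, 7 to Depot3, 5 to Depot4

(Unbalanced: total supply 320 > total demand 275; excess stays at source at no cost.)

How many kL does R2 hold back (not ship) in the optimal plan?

An optimal plan:
  R1–Depot2: 80 × $3 = $240
  R2–Depot1: 75 × $8 = $600
  R2–Depot3: 20 × $4 = $80
  R3–Depot2: 5 × $9 = $45
  R4–Depot2: 85 × $6 = $510
  R4–Depot4: 10 × $5 = $50
Total cost = $1525.
R2 ships 95 of its 120, leaving 25.

25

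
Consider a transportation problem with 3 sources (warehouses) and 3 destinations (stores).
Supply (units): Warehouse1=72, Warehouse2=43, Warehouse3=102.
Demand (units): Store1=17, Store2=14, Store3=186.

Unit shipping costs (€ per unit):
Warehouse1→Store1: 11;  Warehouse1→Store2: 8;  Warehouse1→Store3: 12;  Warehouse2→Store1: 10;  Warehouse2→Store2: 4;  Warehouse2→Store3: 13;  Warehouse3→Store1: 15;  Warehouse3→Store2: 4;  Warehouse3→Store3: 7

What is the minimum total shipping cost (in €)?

A cheapest plan:
  Warehouse1->Store3: 72 × €12 = €864
  Warehouse2->Store1: 17 × €10 = €170
  Warehouse2->Store2: 14 × €4 = €56
  Warehouse2->Store3: 12 × €13 = €156
  Warehouse3->Store3: 102 × €7 = €714
Total = 864 + 170 + 56 + 156 + 714 = €1960.
(Supply check: Warehouse1 ships 72; Warehouse2 ships 43; Warehouse3 ships 102.)

1960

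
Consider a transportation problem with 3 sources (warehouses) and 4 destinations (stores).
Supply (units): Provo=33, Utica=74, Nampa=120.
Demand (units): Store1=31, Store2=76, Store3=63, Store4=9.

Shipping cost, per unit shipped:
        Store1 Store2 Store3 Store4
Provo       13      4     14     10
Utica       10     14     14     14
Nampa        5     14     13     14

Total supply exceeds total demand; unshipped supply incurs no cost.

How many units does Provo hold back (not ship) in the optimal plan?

0

Minimum-cost shipments:
  Provo to Store2: 33 × 4 = 132
  Utica to Store2: 43 × 14 = 602
  Nampa to Store1: 31 × 5 = 155
  Nampa to Store3: 63 × 13 = 819
  Nampa to Store4: 9 × 14 = 126
Total cost = 1834.
Provo ships 33 of its 33, leaving 0.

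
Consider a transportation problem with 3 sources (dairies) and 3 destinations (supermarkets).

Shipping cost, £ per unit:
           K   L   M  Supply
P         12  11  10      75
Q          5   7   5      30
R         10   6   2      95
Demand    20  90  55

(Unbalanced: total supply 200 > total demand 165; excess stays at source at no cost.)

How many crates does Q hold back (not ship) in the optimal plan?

An optimal plan:
  P to L: 40 × £11 = £440
  Q to K: 20 × £5 = £100
  Q to L: 10 × £7 = £70
  R to L: 40 × £6 = £240
  R to M: 55 × £2 = £110
Total cost = £960.
Q ships 30 of its 30, leaving 0.

0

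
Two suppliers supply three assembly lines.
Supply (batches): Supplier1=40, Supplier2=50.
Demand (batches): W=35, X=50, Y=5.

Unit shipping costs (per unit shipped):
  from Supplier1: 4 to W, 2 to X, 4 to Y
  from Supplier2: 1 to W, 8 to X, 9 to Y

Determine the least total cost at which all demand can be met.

A cheapest plan:
  Supplier1 to X: 40 × 2 = 80
  Supplier2 to W: 35 × 1 = 35
  Supplier2 to X: 10 × 8 = 80
  Supplier2 to Y: 5 × 9 = 45
Total = 80 + 35 + 80 + 45 = 240.

240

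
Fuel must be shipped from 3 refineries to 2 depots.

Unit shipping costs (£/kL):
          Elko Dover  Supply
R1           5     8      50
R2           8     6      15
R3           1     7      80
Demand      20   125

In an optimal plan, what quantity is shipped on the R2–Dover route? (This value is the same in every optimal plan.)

Solving gives:
  R1->Dover: 50 × £8 = £400
  R2->Dover: 15 × £6 = £90
  R3->Elko: 20 × £1 = £20
  R3->Dover: 60 × £7 = £420
Total cost = £930.
So R2→Dover carries 15 kL.

15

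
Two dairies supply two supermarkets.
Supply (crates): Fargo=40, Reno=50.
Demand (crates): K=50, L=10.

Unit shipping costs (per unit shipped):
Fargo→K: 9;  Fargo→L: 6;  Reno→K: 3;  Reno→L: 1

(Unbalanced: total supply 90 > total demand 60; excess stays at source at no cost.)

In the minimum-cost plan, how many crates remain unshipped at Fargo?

An optimal plan:
  Fargo to L: 10 × 6 = 60
  Reno to K: 50 × 3 = 150
Total cost = 210.
Fargo ships 10 of its 40, leaving 30.

30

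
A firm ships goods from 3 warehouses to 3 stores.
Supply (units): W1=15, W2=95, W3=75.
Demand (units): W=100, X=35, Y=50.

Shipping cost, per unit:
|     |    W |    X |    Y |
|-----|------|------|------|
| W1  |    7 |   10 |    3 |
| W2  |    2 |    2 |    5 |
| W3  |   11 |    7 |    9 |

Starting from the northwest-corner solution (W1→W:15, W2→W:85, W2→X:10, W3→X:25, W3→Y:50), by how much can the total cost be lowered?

Current plan cost = 15·7 + 85·2 + 10·2 + 25·7 + 50·9 = 920.
Optimal plan:
  W1–Y: 15 × 3 = 45
  W2–W: 95 × 2 = 190
  W3–W: 5 × 11 = 55
  W3–X: 35 × 7 = 245
  W3–Y: 35 × 9 = 315
Optimal cost = 850.
Saving = 920 − 850 = 70.

70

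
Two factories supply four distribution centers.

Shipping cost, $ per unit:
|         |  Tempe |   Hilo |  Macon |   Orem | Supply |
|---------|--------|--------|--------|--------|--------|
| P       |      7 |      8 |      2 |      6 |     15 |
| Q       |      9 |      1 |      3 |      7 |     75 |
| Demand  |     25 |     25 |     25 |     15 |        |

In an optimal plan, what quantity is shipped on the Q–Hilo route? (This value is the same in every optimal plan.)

25

The minimum-cost plan:
  P to Tempe: 15 × $7 = $105
  Q to Tempe: 10 × $9 = $90
  Q to Hilo: 25 × $1 = $25
  Q to Macon: 25 × $3 = $75
  Q to Orem: 15 × $7 = $105
Total cost = $400.
So Q→Hilo carries 25 pallets.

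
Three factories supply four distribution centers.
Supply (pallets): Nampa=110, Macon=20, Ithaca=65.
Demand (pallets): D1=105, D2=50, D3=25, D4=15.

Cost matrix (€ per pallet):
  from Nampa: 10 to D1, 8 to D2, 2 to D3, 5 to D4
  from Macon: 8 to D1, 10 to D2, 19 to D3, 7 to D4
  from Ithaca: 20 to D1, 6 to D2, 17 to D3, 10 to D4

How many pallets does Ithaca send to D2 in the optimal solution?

The minimum-cost plan:
  Nampa->D1: 85 pallets
  Nampa->D3: 25 pallets
  Macon->D1: 20 pallets
  Ithaca->D2: 50 pallets
  Ithaca->D4: 15 pallets
Total cost = €1510.
So Ithaca→D2 carries 50 pallets.

50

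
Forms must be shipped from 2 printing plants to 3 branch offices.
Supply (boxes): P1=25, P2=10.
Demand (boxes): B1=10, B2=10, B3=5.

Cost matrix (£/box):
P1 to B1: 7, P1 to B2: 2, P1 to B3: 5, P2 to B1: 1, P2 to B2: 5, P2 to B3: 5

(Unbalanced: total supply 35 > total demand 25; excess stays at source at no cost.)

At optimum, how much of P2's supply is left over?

0

An optimal plan:
  P1 to B2: 10 × £2 = £20
  P1 to B3: 5 × £5 = £25
  P2 to B1: 10 × £1 = £10
Total cost = £55.
P2 ships 10 of its 10, leaving 0.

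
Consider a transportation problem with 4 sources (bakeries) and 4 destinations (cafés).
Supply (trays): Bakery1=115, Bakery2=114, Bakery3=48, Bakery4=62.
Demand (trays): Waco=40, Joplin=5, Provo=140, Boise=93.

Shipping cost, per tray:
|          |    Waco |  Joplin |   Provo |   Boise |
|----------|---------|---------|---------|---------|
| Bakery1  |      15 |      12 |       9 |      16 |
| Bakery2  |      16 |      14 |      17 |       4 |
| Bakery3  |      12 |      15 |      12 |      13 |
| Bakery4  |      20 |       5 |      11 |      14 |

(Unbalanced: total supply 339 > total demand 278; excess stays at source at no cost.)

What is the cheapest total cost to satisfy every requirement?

2187

One minimum-cost allocation:
  Bakery1–Provo: 115 × 9 = 1035
  Bakery2–Boise: 93 × 4 = 372
  Bakery3–Waco: 40 × 12 = 480
  Bakery4–Joplin: 5 × 5 = 25
  Bakery4–Provo: 25 × 11 = 275
Total = 1035 + 372 + 480 + 25 + 275 = 2187.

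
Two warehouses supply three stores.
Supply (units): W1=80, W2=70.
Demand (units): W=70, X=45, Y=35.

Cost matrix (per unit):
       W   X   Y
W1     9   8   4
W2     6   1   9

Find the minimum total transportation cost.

740

One minimum-cost allocation:
  W1 to W: 45 × 9 = 405
  W1 to Y: 35 × 4 = 140
  W2 to W: 25 × 6 = 150
  W2 to X: 45 × 1 = 45
Total = 405 + 140 + 150 + 45 = 740.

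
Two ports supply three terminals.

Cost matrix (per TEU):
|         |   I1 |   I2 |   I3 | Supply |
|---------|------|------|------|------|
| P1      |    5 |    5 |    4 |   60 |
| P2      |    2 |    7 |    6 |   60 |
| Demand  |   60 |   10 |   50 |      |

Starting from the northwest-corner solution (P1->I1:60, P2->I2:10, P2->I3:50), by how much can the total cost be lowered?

300

Current plan cost = 60·5 + 10·7 + 50·6 = 670.
Optimal plan:
  P1->I2: 10 TEU
  P1->I3: 50 TEU
  P2->I1: 60 TEU
Optimal cost = 370.
Saving = 670 − 370 = 300.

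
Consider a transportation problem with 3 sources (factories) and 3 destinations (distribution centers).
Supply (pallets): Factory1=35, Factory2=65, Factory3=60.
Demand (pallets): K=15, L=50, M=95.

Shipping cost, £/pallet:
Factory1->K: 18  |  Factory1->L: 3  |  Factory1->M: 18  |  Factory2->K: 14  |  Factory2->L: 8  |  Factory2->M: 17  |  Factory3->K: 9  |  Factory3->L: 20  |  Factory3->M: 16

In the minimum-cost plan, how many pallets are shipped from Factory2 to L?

Solving gives:
  Factory1–L: 35 pallets
  Factory2–L: 15 pallets
  Factory2–M: 50 pallets
  Factory3–K: 15 pallets
  Factory3–M: 45 pallets
Total cost = £1930.
So Factory2→L carries 15 pallets.

15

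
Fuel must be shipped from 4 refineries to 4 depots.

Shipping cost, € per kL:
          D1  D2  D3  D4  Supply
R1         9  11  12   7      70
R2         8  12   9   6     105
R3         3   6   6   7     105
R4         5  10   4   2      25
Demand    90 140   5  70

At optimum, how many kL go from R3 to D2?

70

Optimal shipments:
  R1 to D2: 70 × €11 = €770
  R2 to D1: 55 × €8 = €440
  R2 to D4: 50 × €6 = €300
  R3 to D1: 35 × €3 = €105
  R3 to D2: 70 × €6 = €420
  R4 to D3: 5 × €4 = €20
  R4 to D4: 20 × €2 = €40
Total cost = €2095.
So R3→D2 carries 70 kL.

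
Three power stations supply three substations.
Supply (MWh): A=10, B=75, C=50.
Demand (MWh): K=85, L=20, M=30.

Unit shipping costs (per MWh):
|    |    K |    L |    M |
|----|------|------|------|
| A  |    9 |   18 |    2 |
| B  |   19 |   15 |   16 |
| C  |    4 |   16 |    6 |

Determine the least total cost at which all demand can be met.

1505

A cheapest plan:
  A→M: 10 × 2 = 20
  B→K: 35 × 19 = 665
  B→L: 20 × 15 = 300
  B→M: 20 × 16 = 320
  C→K: 50 × 4 = 200
Total = 20 + 665 + 300 + 320 + 200 = 1505.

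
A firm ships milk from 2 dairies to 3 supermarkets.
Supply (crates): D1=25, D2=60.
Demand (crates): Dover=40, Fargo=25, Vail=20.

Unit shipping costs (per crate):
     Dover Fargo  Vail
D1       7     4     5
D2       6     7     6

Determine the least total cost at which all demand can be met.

A cheapest plan:
  D1→Fargo: 25 crates
  D2→Dover: 40 crates
  D2→Vail: 20 crates
Total cost = 460.
(Supply check: D1 ships 25; D2 ships 60.)

460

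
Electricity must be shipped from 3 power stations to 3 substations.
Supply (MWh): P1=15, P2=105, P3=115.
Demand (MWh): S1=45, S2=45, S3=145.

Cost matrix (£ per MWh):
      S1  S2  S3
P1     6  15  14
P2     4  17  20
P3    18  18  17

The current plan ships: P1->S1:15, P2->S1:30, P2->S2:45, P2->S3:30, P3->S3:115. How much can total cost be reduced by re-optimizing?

Current plan cost = 15·6 + 30·4 + 45·17 + 30·20 + 115·17 = £3530.
Optimal plan:
  P1 to S3: 15 × £14 = £210
  P2 to S1: 45 × £4 = £180
  P2 to S2: 45 × £17 = £765
  P2 to S3: 15 × £20 = £300
  P3 to S3: 115 × £17 = £1955
Optimal cost = £3410.
Saving = 3530 − 3410 = £120.

120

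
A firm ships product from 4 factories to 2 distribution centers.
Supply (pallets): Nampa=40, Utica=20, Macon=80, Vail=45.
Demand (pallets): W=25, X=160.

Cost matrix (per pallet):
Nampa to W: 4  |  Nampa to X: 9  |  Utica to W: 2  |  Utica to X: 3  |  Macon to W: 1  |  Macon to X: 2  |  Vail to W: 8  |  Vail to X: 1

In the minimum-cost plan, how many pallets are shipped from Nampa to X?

Solving gives:
  Nampa–W: 25 × 4 = 100
  Nampa–X: 15 × 9 = 135
  Utica–X: 20 × 3 = 60
  Macon–X: 80 × 2 = 160
  Vail–X: 45 × 1 = 45
Total cost = 500.
So Nampa→X carries 15 pallets.

15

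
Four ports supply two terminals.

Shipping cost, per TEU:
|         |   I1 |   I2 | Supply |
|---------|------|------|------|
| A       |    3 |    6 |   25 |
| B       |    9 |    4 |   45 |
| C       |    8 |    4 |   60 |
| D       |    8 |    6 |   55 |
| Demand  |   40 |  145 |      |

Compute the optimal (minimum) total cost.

855

An optimal shipping plan:
  A->I1: 25 × 3 = 75
  B->I2: 45 × 4 = 180
  C->I2: 60 × 4 = 240
  D->I1: 15 × 8 = 120
  D->I2: 40 × 6 = 240
Total = 75 + 180 + 240 + 120 + 240 = 855.
(Supply check: A ships 25; B ships 45; C ships 60; D ships 55.)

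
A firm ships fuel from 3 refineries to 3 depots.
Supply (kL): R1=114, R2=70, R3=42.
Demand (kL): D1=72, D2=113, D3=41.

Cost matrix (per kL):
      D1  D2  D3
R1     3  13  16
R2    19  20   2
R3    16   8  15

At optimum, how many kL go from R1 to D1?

72

Optimal shipments:
  R1→D1: 72 × 3 = 216
  R1→D2: 42 × 13 = 546
  R2→D2: 29 × 20 = 580
  R2→D3: 41 × 2 = 82
  R3→D2: 42 × 8 = 336
Total cost = 1760.
So R1→D1 carries 72 kL.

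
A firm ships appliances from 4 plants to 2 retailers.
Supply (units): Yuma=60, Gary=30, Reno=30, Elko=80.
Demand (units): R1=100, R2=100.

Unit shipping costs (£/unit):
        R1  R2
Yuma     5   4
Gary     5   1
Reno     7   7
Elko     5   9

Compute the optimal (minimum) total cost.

A cheapest plan:
  Yuma→R2: 60 units
  Gary→R2: 30 units
  Reno→R1: 20 units
  Reno→R2: 10 units
  Elko→R1: 80 units
Total cost = £880.

880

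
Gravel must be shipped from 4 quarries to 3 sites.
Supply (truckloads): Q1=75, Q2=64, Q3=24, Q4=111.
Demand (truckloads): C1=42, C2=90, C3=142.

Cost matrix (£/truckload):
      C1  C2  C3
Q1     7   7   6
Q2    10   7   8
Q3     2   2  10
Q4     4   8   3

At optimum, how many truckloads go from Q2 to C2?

64

Optimal shipments:
  Q1 to C2: 26 × £7 = £182
  Q1 to C3: 49 × £6 = £294
  Q2 to C2: 64 × £7 = £448
  Q3 to C1: 24 × £2 = £48
  Q4 to C1: 18 × £4 = £72
  Q4 to C3: 93 × £3 = £279
Total cost = £1323.
So Q2→C2 carries 64 truckloads.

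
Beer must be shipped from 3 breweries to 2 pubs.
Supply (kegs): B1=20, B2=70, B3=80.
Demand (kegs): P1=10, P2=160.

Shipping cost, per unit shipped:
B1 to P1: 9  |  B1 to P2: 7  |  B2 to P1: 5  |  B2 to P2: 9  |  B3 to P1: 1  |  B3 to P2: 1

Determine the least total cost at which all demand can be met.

A cheapest plan:
  B1->P2: 20 kegs
  B2->P1: 10 kegs
  B2->P2: 60 kegs
  B3->P2: 80 kegs
Total cost = 810.
(Supply check: B1 ships 20; B2 ships 70; B3 ships 80.)

810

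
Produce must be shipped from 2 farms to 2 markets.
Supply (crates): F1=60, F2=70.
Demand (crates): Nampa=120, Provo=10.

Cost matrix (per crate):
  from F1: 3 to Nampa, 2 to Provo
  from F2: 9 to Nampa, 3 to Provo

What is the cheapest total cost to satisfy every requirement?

A cheapest plan:
  F1→Nampa: 60 crates
  F2→Nampa: 60 crates
  F2→Provo: 10 crates
Total cost = 750.

750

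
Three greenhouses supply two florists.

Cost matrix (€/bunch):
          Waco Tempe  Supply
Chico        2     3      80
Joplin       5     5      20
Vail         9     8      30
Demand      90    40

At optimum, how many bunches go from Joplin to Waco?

The minimum-cost plan:
  Chico→Waco: 80 × €2 = €160
  Joplin→Waco: 10 × €5 = €50
  Joplin→Tempe: 10 × €5 = €50
  Vail→Tempe: 30 × €8 = €240
Total cost = €500.
So Joplin→Waco carries 10 bunches.

10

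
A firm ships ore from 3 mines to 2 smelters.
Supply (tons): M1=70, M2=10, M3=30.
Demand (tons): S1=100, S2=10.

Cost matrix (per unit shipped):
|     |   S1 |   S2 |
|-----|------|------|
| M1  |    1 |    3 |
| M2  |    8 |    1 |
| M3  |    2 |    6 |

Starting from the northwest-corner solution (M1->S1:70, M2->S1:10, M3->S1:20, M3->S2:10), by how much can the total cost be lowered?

Current plan cost = 70·1 + 10·8 + 20·2 + 10·6 = 250.
Optimal plan:
  M1–S1: 70 × 1 = 70
  M2–S2: 10 × 1 = 10
  M3–S1: 30 × 2 = 60
Optimal cost = 140.
Saving = 250 − 140 = 110.

110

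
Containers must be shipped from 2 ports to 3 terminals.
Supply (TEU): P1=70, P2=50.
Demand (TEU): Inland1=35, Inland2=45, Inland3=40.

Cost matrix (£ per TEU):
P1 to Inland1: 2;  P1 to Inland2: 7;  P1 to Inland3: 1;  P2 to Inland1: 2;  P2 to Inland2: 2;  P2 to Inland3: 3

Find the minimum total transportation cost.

200

Optimal allocation:
  P1->Inland1: 30 × £2 = £60
  P1->Inland3: 40 × £1 = £40
  P2->Inland1: 5 × £2 = £10
  P2->Inland2: 45 × £2 = £90
Total = 60 + 40 + 10 + 90 = £200.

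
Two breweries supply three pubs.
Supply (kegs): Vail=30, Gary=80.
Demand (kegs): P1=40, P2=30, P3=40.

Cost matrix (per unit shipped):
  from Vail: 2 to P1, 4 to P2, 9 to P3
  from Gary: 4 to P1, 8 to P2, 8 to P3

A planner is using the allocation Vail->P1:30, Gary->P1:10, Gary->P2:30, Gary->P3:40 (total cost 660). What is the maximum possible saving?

Current plan cost = 30·2 + 10·4 + 30·8 + 40·8 = 660.
Optimal plan:
  Vail->P2: 30 × 4 = 120
  Gary->P1: 40 × 4 = 160
  Gary->P3: 40 × 8 = 320
Optimal cost = 600.
Saving = 660 − 600 = 60.

60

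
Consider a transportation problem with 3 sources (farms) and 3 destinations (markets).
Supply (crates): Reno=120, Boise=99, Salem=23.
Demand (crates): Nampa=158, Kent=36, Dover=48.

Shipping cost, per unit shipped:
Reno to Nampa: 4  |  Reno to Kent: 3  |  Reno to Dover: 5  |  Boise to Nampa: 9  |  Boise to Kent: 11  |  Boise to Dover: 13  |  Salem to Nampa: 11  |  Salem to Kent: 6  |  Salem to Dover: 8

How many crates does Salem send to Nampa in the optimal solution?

The minimum-cost plan:
  Reno to Nampa: 59 × 4 = 236
  Reno to Kent: 13 × 3 = 39
  Reno to Dover: 48 × 5 = 240
  Boise to Nampa: 99 × 9 = 891
  Salem to Kent: 23 × 6 = 138
Total cost = 1544.
The route Salem→Nampa is not used.

0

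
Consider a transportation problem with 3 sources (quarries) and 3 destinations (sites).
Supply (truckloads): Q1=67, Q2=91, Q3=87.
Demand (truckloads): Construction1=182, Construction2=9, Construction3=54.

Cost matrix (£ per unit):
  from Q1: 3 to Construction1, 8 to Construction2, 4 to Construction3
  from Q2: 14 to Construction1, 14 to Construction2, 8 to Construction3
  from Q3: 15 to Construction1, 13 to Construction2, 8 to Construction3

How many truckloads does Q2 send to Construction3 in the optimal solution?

0

The minimum-cost plan:
  Q1->Construction1: 67 × £3 = £201
  Q2->Construction1: 91 × £14 = £1274
  Q3->Construction1: 24 × £15 = £360
  Q3->Construction2: 9 × £13 = £117
  Q3->Construction3: 54 × £8 = £432
Total cost = £2384.
The route Q2→Construction3 is not used.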